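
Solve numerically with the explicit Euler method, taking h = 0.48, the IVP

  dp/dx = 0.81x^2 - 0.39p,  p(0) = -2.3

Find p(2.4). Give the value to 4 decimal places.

1.5575

Euler: p_{n+1} = p_n + h·f(x_n, p_n).
x=0.000000, p=-2.300000: f=0.897000 → p ← -2.300000 + 0.48·0.897000 = -1.869440
x=0.480000, p=-1.869440: f=0.915706 → p ← -1.869440 + 0.48·0.915706 = -1.429901
x=0.960000, p=-1.429901: f=1.304158 → p ← -1.429901 + 0.48·1.304158 = -0.803906
x=1.440000, p=-0.803906: f=1.993139 → p ← -0.803906 + 0.48·1.993139 = 0.152801
x=1.920000, p=0.152801: f=2.926392 → p ← 0.152801 + 0.48·2.926392 = 1.557469
p(2.4) ≈ 1.5575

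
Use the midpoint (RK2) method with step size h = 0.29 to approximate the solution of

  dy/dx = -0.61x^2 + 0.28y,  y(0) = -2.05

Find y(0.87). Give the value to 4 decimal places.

-2.7515

Midpoint: k1 = f(x_n, y_n); k2 = f(x_n + h/2, y_n + (h/2)·k1); y_{n+1} = y_n + h·k2.
x=0.000000, y=-2.050000:
  k1 = f(0.000000, -2.050000) = -0.574000
  k2 = f(0.145000, -2.133230) = -0.610130
  y ← -2.050000 + 0.29·(-0.610130) = -2.226938
x=0.290000, y=-2.226938:
  k1 = f(0.290000, -2.226938) = -0.674844
  k2 = f(0.435000, -2.324790) = -0.766368
  y ← -2.226938 + 0.29·(-0.766368) = -2.449184
x=0.580000, y=-2.449184:
  k1 = f(0.580000, -2.449184) = -0.890976
  k2 = f(0.725000, -2.578376) = -1.042577
  y ← -2.449184 + 0.29·(-1.042577) = -2.751532
y(0.87) ≈ -2.7515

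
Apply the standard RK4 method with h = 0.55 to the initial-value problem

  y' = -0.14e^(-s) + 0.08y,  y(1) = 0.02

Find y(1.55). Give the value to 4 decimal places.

RK4: k1 = f(s_n, y_n); k2 = f(s_n + h/2, y_n + (h/2)·k1); k3 = f(s_n + h/2, y_n + (h/2)·k2); k4 = f(s_n + h, y_n + h·k3); y_{n+1} = y_n + (h/6)·(k1 + 2k2 + 2k3 + k4).
s=1.000000, y=0.020000:
  k1 = f(1.000000, 0.020000) = -0.049903
  k2 = f(1.275000, 0.006277) = -0.038618
  k3 = f(1.275000, 0.009380) = -0.038370
  k4 = f(1.550000, -0.001103) = -0.029803
  y ← 0.020000 + (0.55/6)·(k1 + 2k2 + 2k3 + k4) = -0.001421
y(1.55) ≈ -0.0014

-0.0014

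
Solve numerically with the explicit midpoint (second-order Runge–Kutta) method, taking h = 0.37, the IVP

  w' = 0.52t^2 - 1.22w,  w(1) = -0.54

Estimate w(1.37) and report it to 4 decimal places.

Midpoint: k1 = f(t_n, w_n); k2 = f(t_n + h/2, w_n + (h/2)·k1); w_{n+1} = w_n + h·k2.
t=1.000000, w=-0.540000:
  k1 = f(1.000000, -0.540000) = 1.178800
  k2 = f(1.185000, -0.321922) = 1.122942
  w ← -0.540000 + 0.37·1.122942 = -0.124512
w(1.37) ≈ -0.1245

-0.1245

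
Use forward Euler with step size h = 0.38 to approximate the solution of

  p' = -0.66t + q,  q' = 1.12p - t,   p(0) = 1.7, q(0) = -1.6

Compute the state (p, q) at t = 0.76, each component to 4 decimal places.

0.6636, -0.5561

Euler on (p,q): p_{n+1} = p_n + h·p', q_{n+1} = q_n + h·q'.
0.000000: (1.700000, -1.600000); f=(-1.600000, 1.904000) → (1.092000, -0.876480)
0.380000: (1.092000, -0.876480); f=(-1.127280, 0.843040) → (0.663634, -0.556125)
(p(0.76), q(0.76)) ≈ (0.6636, -0.5561)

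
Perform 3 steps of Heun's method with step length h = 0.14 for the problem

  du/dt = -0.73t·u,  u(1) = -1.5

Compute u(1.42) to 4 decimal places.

Heun: k1 = f(t_n, u_n); k2 = f(t_n + h, u_n + h·k1); u_{n+1} = u_n + (h/2)·(k1 + k2).
t=1.000000, u=-1.500000:
  k1 = f(1.000000, -1.500000) = 1.095000
  k2 = f(1.140000, -1.346700) = 1.120724
  u ← -1.500000 + (0.14/2)·(1.095000 + 1.120724) = -1.344899
t=1.140000, u=-1.344899:
  k1 = f(1.140000, -1.344899) = 1.119225
  k2 = f(1.280000, -1.188208) = 1.110261
  u ← -1.344899 + (0.14/2)·(1.119225 + 1.110261) = -1.188835
t=1.280000, u=-1.188835:
  k1 = f(1.280000, -1.188835) = 1.110848
  k2 = f(1.420000, -1.033317) = 1.071136
  u ← -1.188835 + (0.14/2)·(1.110848 + 1.071136) = -1.036096
u(1.42) ≈ -1.0361

-1.0361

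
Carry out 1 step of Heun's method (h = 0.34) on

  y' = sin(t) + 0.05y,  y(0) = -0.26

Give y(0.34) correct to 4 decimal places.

Heun: k1 = f(t_n, y_n); k2 = f(t_n + h, y_n + h·k1); y_{n+1} = y_n + (h/2)·(k1 + k2).
t=0.000000, y=-0.260000:
  k1 = f(0.000000, -0.260000) = -0.013000
  k2 = f(0.340000, -0.264420) = 0.320266
  y ← -0.260000 + (0.34/2)·(-0.013000 + 0.320266) = -0.207765
y(0.34) ≈ -0.2078

-0.2078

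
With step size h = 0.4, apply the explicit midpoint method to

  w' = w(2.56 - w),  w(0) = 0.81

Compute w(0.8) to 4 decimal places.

Midpoint: k1 = f(t_n, w_n); k2 = f(t_n + h/2, w_n + (h/2)·k1); w_{n+1} = w_n + h·k2.
t=0.000000, w=0.810000:
  k1 = f(0.000000, 0.810000) = 1.417500
  k2 = f(0.200000, 1.093500) = 1.603618
  w ← 0.810000 + 0.4·1.603618 = 1.451447
t=0.400000, w=1.451447:
  k1 = f(0.400000, 1.451447) = 1.609006
  k2 = f(0.600000, 1.773248) = 1.395106
  w ← 1.451447 + 0.4·1.395106 = 2.009490
w(0.8) ≈ 2.0095

2.0095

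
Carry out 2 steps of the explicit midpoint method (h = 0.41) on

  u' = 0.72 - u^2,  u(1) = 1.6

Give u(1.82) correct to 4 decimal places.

1.0878

Midpoint: k1 = f(t_n, u_n); k2 = f(t_n + h/2, u_n + (h/2)·k1); u_{n+1} = u_n + h·k2.
t=1.000000, u=1.600000:
  k1 = f(1.000000, 1.600000) = -1.840000
  k2 = f(1.205000, 1.222800) = -0.775240
  u ← 1.600000 + 0.41·(-0.775240) = 1.282152
t=1.410000, u=1.282152:
  k1 = f(1.410000, 1.282152) = -0.923913
  k2 = f(1.615000, 1.092750) = -0.474102
  u ← 1.282152 + 0.41·(-0.474102) = 1.087770
u(1.82) ≈ 1.0878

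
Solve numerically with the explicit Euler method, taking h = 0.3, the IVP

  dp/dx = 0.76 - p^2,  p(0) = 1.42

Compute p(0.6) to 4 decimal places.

Euler: p_{n+1} = p_n + h·f(x_n, p_n).
x=0.000000, p=1.420000: f=-1.256400 → p ← 1.420000 + 0.3·(-1.256400) = 1.043080
x=0.300000, p=1.043080: f=-0.328016 → p ← 1.043080 + 0.3·(-0.328016) = 0.944675
p(0.6) ≈ 0.9447

0.9447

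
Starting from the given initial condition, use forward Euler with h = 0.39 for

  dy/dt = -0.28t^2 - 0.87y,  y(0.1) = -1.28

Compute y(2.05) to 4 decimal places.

Euler: y_{n+1} = y_n + h·f(t_n, y_n).
t=0.100000, y=-1.280000: f=1.110800 → y ← -1.280000 + 0.39·1.110800 = -0.846788
t=0.490000, y=-0.846788: f=0.669478 → y ← -0.846788 + 0.39·0.669478 = -0.585692
t=0.880000, y=-0.585692: f=0.292720 → y ← -0.585692 + 0.39·0.292720 = -0.471531
t=1.270000, y=-0.471531: f=-0.041380 → y ← -0.471531 + 0.39·(-0.041380) = -0.487669
t=1.660000, y=-0.487669: f=-0.347296 → y ← -0.487669 + 0.39·(-0.347296) = -0.623115
y(2.05) ≈ -0.6231

-0.6231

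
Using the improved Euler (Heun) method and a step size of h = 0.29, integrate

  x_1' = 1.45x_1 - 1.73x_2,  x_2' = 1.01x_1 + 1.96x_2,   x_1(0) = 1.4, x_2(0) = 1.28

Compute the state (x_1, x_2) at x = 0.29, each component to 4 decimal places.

Heun on (x_1,x_2): k1 = f(x_n, state_n); k2 = f(x_n + h, state_n + h·k1); state_{n+1} = state_n + (h/2)·(k1 + k2).
0.000000: (1.400000, 1.280000)
  k1 = (-0.184400, 3.922800)
  predictor → (1.346524, 2.417612)
  k2 = (-2.230009, 6.098509)
  → (1.049911, 2.733090)
(x_1(0.29), x_2(0.29)) ≈ (1.0499, 2.7331)

1.0499, 2.7331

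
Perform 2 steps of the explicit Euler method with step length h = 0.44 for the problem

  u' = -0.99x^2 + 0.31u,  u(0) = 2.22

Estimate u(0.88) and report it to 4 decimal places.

2.7826

Euler: u_{n+1} = u_n + h·f(x_n, u_n).
x=0.000000, u=2.220000: f=0.688200 → u ← 2.220000 + 0.44·0.688200 = 2.522808
x=0.440000, u=2.522808: f=0.590406 → u ← 2.522808 + 0.44·0.590406 = 2.782587
u(0.88) ≈ 2.7826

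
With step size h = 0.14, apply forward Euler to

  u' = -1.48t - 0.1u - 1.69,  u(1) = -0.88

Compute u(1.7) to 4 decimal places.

-3.2639

Euler: u_{n+1} = u_n + h·f(t_n, u_n).
t=1.000000, u=-0.880000: f=-3.082000 → u ← -0.880000 + 0.14·(-3.082000) = -1.311480
t=1.140000, u=-1.311480: f=-3.246052 → u ← -1.311480 + 0.14·(-3.246052) = -1.765927
t=1.280000, u=-1.765927: f=-3.407807 → u ← -1.765927 + 0.14·(-3.407807) = -2.243020
t=1.420000, u=-2.243020: f=-3.567298 → u ← -2.243020 + 0.14·(-3.567298) = -2.742442
t=1.560000, u=-2.742442: f=-3.724556 → u ← -2.742442 + 0.14·(-3.724556) = -3.263880
u(1.7) ≈ -3.2639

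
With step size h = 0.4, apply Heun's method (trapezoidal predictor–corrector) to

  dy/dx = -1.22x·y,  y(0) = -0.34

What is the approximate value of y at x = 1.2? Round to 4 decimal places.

-0.1432

Heun: k1 = f(x_n, y_n); k2 = f(x_n + h, y_n + h·k1); y_{n+1} = y_n + (h/2)·(k1 + k2).
x=0.000000, y=-0.340000:
  k1 = f(0.000000, -0.340000) = 0.000000
  k2 = f(0.400000, -0.340000) = 0.165920
  y ← -0.340000 + (0.4/2)·(0.000000 + 0.165920) = -0.306816
x=0.400000, y=-0.306816:
  k1 = f(0.400000, -0.306816) = 0.149726
  k2 = f(0.800000, -0.246926) = 0.240999
  y ← -0.306816 + (0.4/2)·(0.149726 + 0.240999) = -0.228671
x=0.800000, y=-0.228671:
  k1 = f(0.800000, -0.228671) = 0.223183
  k2 = f(1.200000, -0.139398) = 0.204078
  y ← -0.228671 + (0.4/2)·(0.223183 + 0.204078) = -0.143219
y(1.2) ≈ -0.1432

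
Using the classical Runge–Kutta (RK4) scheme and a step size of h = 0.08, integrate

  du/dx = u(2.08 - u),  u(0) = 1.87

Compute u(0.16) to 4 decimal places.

RK4: k1 = f(x_n, u_n); k2 = f(x_n + h/2, u_n + (h/2)·k1); k3 = f(x_n + h/2, u_n + (h/2)·k2); k4 = f(x_n + h, u_n + h·k3); u_{n+1} = u_n + (h/6)·(k1 + 2k2 + 2k3 + k4).
x=0.000000, u=1.870000:
  k1 = f(0.000000, 1.870000) = 0.392700
  k2 = f(0.040000, 1.885708) = 0.366378
  k3 = f(0.040000, 1.884655) = 0.368158
  k4 = f(0.080000, 1.899453) = 0.342941
  u ← 1.870000 + (0.08/6)·(k1 + 2k2 + 2k3 + k4) = 1.899396
x=0.080000, u=1.899396:
  k1 = f(0.080000, 1.899396) = 0.343038
  k2 = f(0.120000, 1.913118) = 0.319265
  k3 = f(0.120000, 1.912167) = 0.320925
  k4 = f(0.160000, 1.925070) = 0.298251
  u ← 1.899396 + (0.08/6)·(k1 + 2k2 + 2k3 + k4) = 1.925018
u(0.16) ≈ 1.9250

1.9250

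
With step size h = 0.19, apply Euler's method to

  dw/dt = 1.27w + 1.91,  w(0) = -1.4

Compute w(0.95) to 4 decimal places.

Euler: w_{n+1} = w_n + h·f(t_n, w_n).
t=0.000000, w=-1.400000: f=0.132000 → w ← -1.400000 + 0.19·0.132000 = -1.374920
t=0.190000, w=-1.374920: f=0.163852 → w ← -1.374920 + 0.19·0.163852 = -1.343788
t=0.380000, w=-1.343788: f=0.203389 → w ← -1.343788 + 0.19·0.203389 = -1.305144
t=0.570000, w=-1.305144: f=0.252467 → w ← -1.305144 + 0.19·0.252467 = -1.257176
t=0.760000, w=-1.257176: f=0.313387 → w ← -1.257176 + 0.19·0.313387 = -1.197632
w(0.95) ≈ -1.1976

-1.1976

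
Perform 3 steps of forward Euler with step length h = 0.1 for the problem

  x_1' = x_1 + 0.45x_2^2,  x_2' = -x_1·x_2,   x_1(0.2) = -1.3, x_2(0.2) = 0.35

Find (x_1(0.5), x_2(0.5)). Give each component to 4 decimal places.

Euler on (x_1,x_2): x_1_{n+1} = x_1_n + h·x_1', x_2_{n+1} = x_2_n + h·x_2'.
0.200000: (-1.300000, 0.350000); f=(-1.244875, 0.455000) → (-1.424488, 0.395500)
0.300000: (-1.424488, 0.395500); f=(-1.354098, 0.563385) → (-1.559897, 0.451838)
0.400000: (-1.559897, 0.451838); f=(-1.468026, 0.704822) → (-1.706700, 0.522321)
(x_1(0.5), x_2(0.5)) ≈ (-1.7067, 0.5223)

-1.7067, 0.5223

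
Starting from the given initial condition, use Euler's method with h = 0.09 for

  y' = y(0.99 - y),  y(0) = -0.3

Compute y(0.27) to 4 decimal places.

-0.4208

Euler: y_{n+1} = y_n + h·f(t_n, y_n).
t=0.000000, y=-0.300000: f=-0.387000 → y ← -0.300000 + 0.09·(-0.387000) = -0.334830
t=0.090000, y=-0.334830: f=-0.443593 → y ← -0.334830 + 0.09·(-0.443593) = -0.374753
t=0.180000, y=-0.374753: f=-0.511446 → y ← -0.374753 + 0.09·(-0.511446) = -0.420783
y(0.27) ≈ -0.4208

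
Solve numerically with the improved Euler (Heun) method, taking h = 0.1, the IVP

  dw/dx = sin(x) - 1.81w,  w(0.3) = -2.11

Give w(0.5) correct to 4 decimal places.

-1.4062

Heun: k1 = f(x_n, w_n); k2 = f(x_n + h, w_n + h·k1); w_{n+1} = w_n + (h/2)·(k1 + k2).
x=0.300000, w=-2.110000:
  k1 = f(0.300000, -2.110000) = 4.114620
  k2 = f(0.400000, -1.698538) = 3.463772
  w ← -2.110000 + (0.1/2)·(4.114620 + 3.463772) = -1.731080
x=0.400000, w=-1.731080:
  k1 = f(0.400000, -1.731080) = 3.522674
  k2 = f(0.500000, -1.378813) = 2.975077
  w ← -1.731080 + (0.1/2)·(3.522674 + 2.975077) = -1.406193
w(0.5) ≈ -1.4062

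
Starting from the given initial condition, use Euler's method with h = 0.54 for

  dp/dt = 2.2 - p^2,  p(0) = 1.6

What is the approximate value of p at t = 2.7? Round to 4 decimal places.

Euler: p_{n+1} = p_n + h·f(t_n, p_n).
t=0.000000, p=1.600000: f=-0.360000 → p ← 1.600000 + 0.54·(-0.360000) = 1.405600
t=0.540000, p=1.405600: f=0.224289 → p ← 1.405600 + 0.54·0.224289 = 1.526716
t=1.080000, p=1.526716: f=-0.130861 → p ← 1.526716 + 0.54·(-0.130861) = 1.456051
t=1.620000, p=1.456051: f=0.079916 → p ← 1.456051 + 0.54·0.079916 = 1.499206
t=2.160000, p=1.499206: f=-0.047617 → p ← 1.499206 + 0.54·(-0.047617) = 1.473492
p(2.7) ≈ 1.4735

1.4735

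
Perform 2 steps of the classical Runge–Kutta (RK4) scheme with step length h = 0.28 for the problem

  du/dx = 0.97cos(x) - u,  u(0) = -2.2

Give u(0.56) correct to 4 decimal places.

-0.8652

RK4: k1 = f(x_n, u_n); k2 = f(x_n + h/2, u_n + (h/2)·k1); k3 = f(x_n + h/2, u_n + (h/2)·k2); k4 = f(x_n + h, u_n + h·k3); u_{n+1} = u_n + (h/6)·(k1 + 2k2 + 2k3 + k4).
x=0.000000, u=-2.200000:
  k1 = f(0.000000, -2.200000) = 3.170000
  k2 = f(0.140000, -1.756200) = 2.716710
  k3 = f(0.140000, -1.819661) = 2.780170
  k4 = f(0.280000, -1.421552) = 2.353776
  u ← -2.200000 + (0.28/6)·(k1 + 2k2 + 2k3 + k4) = -1.429182
x=0.280000, u=-1.429182:
  k1 = f(0.280000, -1.429182) = 2.361405
  k2 = f(0.420000, -1.098585) = 1.984281
  k3 = f(0.420000, -1.151382) = 2.037079
  k4 = f(0.560000, -0.858800) = 1.680637
  u ← -1.429182 + (0.28/6)·(k1 + 2k2 + 2k3 + k4) = -0.865226
u(0.56) ≈ -0.8652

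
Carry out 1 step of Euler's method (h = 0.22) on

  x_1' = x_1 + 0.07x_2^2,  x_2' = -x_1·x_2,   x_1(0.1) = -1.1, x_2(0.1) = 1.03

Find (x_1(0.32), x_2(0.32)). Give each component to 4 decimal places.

-1.3257, 1.2793

Euler on (x_1,x_2): x_1_{n+1} = x_1_n + h·x_1', x_2_{n+1} = x_2_n + h·x_2'.
0.100000: (-1.100000, 1.030000); f=(-1.025737, 1.133000) → (-1.325662, 1.279260)
(x_1(0.32), x_2(0.32)) ≈ (-1.3257, 1.2793)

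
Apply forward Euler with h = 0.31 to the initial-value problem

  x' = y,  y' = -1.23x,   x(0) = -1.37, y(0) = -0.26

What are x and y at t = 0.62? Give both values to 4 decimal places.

-1.3693, 0.8155

Euler on (x,y): x_{n+1} = x_n + h·x', y_{n+1} = y_n + h·y'.
0.000000: (-1.370000, -0.260000); f=(-0.260000, 1.685100) → (-1.450600, 0.262381)
0.310000: (-1.450600, 0.262381); f=(0.262381, 1.784238) → (-1.369262, 0.815495)
(x(0.62), y(0.62)) ≈ (-1.3693, 0.8155)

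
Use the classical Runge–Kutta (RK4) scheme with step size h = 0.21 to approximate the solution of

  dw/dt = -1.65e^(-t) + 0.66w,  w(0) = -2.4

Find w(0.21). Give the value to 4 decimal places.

-3.0928

RK4: k1 = f(t_n, w_n); k2 = f(t_n + h/2, w_n + (h/2)·k1); k3 = f(t_n + h/2, w_n + (h/2)·k2); k4 = f(t_n + h, w_n + h·k3); w_{n+1} = w_n + (h/6)·(k1 + 2k2 + 2k3 + k4).
t=0.000000, w=-2.400000:
  k1 = f(0.000000, -2.400000) = -3.234000
  k2 = f(0.105000, -2.739570) = -3.293652
  k3 = f(0.105000, -2.745833) = -3.297786
  k4 = f(0.210000, -3.092535) = -3.378537
  w ← -2.400000 + (0.21/6)·(k1 + 2k2 + 2k3 + k4) = -3.092839
w(0.21) ≈ -3.0928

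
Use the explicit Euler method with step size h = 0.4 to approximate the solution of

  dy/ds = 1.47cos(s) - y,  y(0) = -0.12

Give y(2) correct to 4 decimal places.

Euler: y_{n+1} = y_n + h·f(s_n, y_n).
s=0.000000, y=-0.120000: f=1.590000 → y ← -0.120000 + 0.4·1.590000 = 0.516000
s=0.400000, y=0.516000: f=0.837960 → y ← 0.516000 + 0.4·0.837960 = 0.851184
s=0.800000, y=0.851184: f=0.172975 → y ← 0.851184 + 0.4·0.172975 = 0.920374
s=1.200000, y=0.920374: f=-0.387708 → y ← 0.920374 + 0.4·(-0.387708) = 0.765291
s=1.600000, y=0.765291: f=-0.808214 → y ← 0.765291 + 0.4·(-0.808214) = 0.442005
y(2) ≈ 0.4420

0.4420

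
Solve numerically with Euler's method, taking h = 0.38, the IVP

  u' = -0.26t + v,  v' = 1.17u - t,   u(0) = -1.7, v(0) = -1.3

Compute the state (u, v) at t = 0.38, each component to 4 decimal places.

-2.1940, -2.0558

Euler on (u,v): u_{n+1} = u_n + h·u', v_{n+1} = v_n + h·v'.
0.000000: (-1.700000, -1.300000); f=(-1.300000, -1.989000) → (-2.194000, -2.055820)
(u(0.38), v(0.38)) ≈ (-2.1940, -2.0558)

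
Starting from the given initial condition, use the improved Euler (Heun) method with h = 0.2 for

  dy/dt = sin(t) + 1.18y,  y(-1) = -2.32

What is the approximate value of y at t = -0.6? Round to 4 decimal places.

Heun: k1 = f(t_n, y_n); k2 = f(t_n + h, y_n + h·k1); y_{n+1} = y_n + (h/2)·(k1 + k2).
t=-1.000000, y=-2.320000:
  k1 = f(-1.000000, -2.320000) = -3.579071
  k2 = f(-0.800000, -3.035814) = -4.299617
  y ← -2.320000 + (0.2/2)·(-3.579071 + (-4.299617)) = -3.107869
t=-0.800000, y=-3.107869:
  k1 = f(-0.800000, -3.107869) = -4.384641
  k2 = f(-0.600000, -3.984797) = -5.266703
  y ← -3.107869 + (0.2/2)·(-4.384641 + (-5.266703)) = -4.073003
y(-0.6) ≈ -4.0730

-4.0730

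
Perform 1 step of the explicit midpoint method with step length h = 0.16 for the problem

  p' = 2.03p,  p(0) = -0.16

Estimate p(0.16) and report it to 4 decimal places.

Midpoint: k1 = f(t_n, p_n); k2 = f(t_n + h/2, p_n + (h/2)·k1); p_{n+1} = p_n + h·k2.
t=0.000000, p=-0.160000:
  k1 = f(0.000000, -0.160000) = -0.324800
  k2 = f(0.080000, -0.185984) = -0.377548
  p ← -0.160000 + 0.16·(-0.377548) = -0.220408
p(0.16) ≈ -0.2204

-0.2204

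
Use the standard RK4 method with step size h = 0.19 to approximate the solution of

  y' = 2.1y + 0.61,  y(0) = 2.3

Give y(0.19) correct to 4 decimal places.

RK4: k1 = f(t_n, y_n); k2 = f(t_n + h/2, y_n + (h/2)·k1); k3 = f(t_n + h/2, y_n + (h/2)·k2); k4 = f(t_n + h, y_n + h·k3); y_{n+1} = y_n + (h/6)·(k1 + 2k2 + 2k3 + k4).
t=0.000000, y=2.300000:
  k1 = f(0.000000, 2.300000) = 5.440000
  k2 = f(0.095000, 2.816800) = 6.525280
  k3 = f(0.095000, 2.919902) = 6.741793
  k4 = f(0.190000, 3.580941) = 8.129976
  y ← 2.300000 + (0.19/6)·(k1 + 2k2 + 2k3 + k4) = 3.569964
y(0.19) ≈ 3.5700

3.5700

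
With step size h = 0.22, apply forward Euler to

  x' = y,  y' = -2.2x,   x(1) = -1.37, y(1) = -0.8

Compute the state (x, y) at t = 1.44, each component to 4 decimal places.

-1.5761, 0.6113

Euler on (x,y): x_{n+1} = x_n + h·x', y_{n+1} = y_n + h·y'.
1.000000: (-1.370000, -0.800000); f=(-0.800000, 3.014000) → (-1.546000, -0.136920)
1.220000: (-1.546000, -0.136920); f=(-0.136920, 3.401200) → (-1.576122, 0.611344)
(x(1.44), y(1.44)) ≈ (-1.5761, 0.6113)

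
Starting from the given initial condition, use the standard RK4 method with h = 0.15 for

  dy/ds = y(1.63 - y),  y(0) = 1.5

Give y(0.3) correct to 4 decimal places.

1.5477

RK4: k1 = f(s_n, y_n); k2 = f(s_n + h/2, y_n + (h/2)·k1); k3 = f(s_n + h/2, y_n + (h/2)·k2); k4 = f(s_n + h, y_n + h·k3); y_{n+1} = y_n + (h/6)·(k1 + 2k2 + 2k3 + k4).
s=0.000000, y=1.500000:
  k1 = f(0.000000, 1.500000) = 0.195000
  k2 = f(0.075000, 1.514625) = 0.174750
  k3 = f(0.075000, 1.513106) = 0.176873
  k4 = f(0.150000, 1.526531) = 0.157949
  y ← 1.500000 + (0.15/6)·(k1 + 2k2 + 2k3 + k4) = 1.526405
s=0.150000, y=1.526405:
  k1 = f(0.150000, 1.526405) = 0.158128
  k2 = f(0.225000, 1.538264) = 0.141114
  k3 = f(0.225000, 1.536988) = 0.142958
  k4 = f(0.300000, 1.547849) = 0.127158
  y ← 1.526405 + (0.15/6)·(k1 + 2k2 + 2k3 + k4) = 1.547741
y(0.3) ≈ 1.5477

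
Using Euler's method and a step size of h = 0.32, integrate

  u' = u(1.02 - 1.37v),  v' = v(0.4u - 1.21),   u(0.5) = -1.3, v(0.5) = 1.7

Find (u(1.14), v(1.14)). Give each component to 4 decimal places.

Euler on (u,v): u_{n+1} = u_n + h·u', v_{n+1} = v_n + h·v'.
0.500000: (-1.300000, 1.700000); f=(1.701700, -2.941000) → (-0.755456, 0.758880)
0.820000: (-0.755456, 0.758880); f=(0.014856, -1.147565) → (-0.750702, 0.391659)
(u(1.14), v(1.14)) ≈ (-0.7507, 0.3917)

-0.7507, 0.3917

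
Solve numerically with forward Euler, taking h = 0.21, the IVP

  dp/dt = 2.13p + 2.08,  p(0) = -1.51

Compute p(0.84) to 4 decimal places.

-3.3172

Euler: p_{n+1} = p_n + h·f(t_n, p_n).
t=0.000000, p=-1.510000: f=-1.136300 → p ← -1.510000 + 0.21·(-1.136300) = -1.748623
t=0.210000, p=-1.748623: f=-1.644567 → p ← -1.748623 + 0.21·(-1.644567) = -2.093982
t=0.420000, p=-2.093982: f=-2.380182 → p ← -2.093982 + 0.21·(-2.380182) = -2.593820
t=0.630000, p=-2.593820: f=-3.444837 → p ← -2.593820 + 0.21·(-3.444837) = -3.317236
p(0.84) ≈ -3.3172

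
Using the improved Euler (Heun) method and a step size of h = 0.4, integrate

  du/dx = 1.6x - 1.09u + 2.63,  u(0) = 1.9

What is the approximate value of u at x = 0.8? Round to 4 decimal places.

Heun: k1 = f(x_n, u_n); k2 = f(x_n + h, u_n + h·k1); u_{n+1} = u_n + (h/2)·(k1 + k2).
x=0.000000, u=1.900000:
  k1 = f(0.000000, 1.900000) = 0.559000
  k2 = f(0.400000, 2.123600) = 0.955276
  u ← 1.900000 + (0.4/2)·(0.559000 + 0.955276) = 2.202855
x=0.400000, u=2.202855:
  k1 = f(0.400000, 2.202855) = 0.868888
  k2 = f(0.800000, 2.550410) = 1.130053
  u ← 2.202855 + (0.4/2)·(0.868888 + 1.130053) = 2.602643
u(0.8) ≈ 2.6026

2.6026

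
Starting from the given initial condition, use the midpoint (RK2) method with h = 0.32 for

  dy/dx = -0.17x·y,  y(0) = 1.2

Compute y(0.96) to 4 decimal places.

Midpoint: k1 = f(x_n, y_n); k2 = f(x_n + h/2, y_n + (h/2)·k1); y_{n+1} = y_n + h·k2.
x=0.000000, y=1.200000:
  k1 = f(0.000000, 1.200000) = 0.000000
  k2 = f(0.160000, 1.200000) = -0.032640
  y ← 1.200000 + 0.32·(-0.032640) = 1.189555
x=0.320000, y=1.189555:
  k1 = f(0.320000, 1.189555) = -0.064712
  k2 = f(0.480000, 1.179201) = -0.096223
  y ← 1.189555 + 0.32·(-0.096223) = 1.158764
x=0.640000, y=1.158764:
  k1 = f(0.640000, 1.158764) = -0.126074
  k2 = f(0.800000, 1.138592) = -0.154849
  y ← 1.158764 + 0.32·(-0.154849) = 1.109212
y(0.96) ≈ 1.1092

1.1092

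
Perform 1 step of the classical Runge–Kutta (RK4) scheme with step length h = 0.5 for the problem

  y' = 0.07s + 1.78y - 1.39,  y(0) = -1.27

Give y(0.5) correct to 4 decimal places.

RK4: k1 = f(s_n, y_n); k2 = f(s_n + h/2, y_n + (h/2)·k1); k3 = f(s_n + h/2, y_n + (h/2)·k2); k4 = f(s_n + h, y_n + h·k3); y_{n+1} = y_n + (h/6)·(k1 + 2k2 + 2k3 + k4).
s=0.000000, y=-1.270000:
  k1 = f(0.000000, -1.270000) = -3.650600
  k2 = f(0.250000, -2.182650) = -5.257617
  k3 = f(0.250000, -2.584404) = -5.972740
  k4 = f(0.500000, -4.256370) = -8.931338
  y ← -1.270000 + (0.5/6)·(k1 + 2k2 + 2k3 + k4) = -4.190221
y(0.5) ≈ -4.1902

-4.1902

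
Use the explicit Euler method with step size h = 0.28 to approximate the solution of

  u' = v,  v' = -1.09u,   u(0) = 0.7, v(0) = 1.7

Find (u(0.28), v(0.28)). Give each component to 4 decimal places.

1.1760, 1.4864

Euler on (u,v): u_{n+1} = u_n + h·u', v_{n+1} = v_n + h·v'.
0.000000: (0.700000, 1.700000); f=(1.700000, -0.763000) → (1.176000, 1.486360)
(u(0.28), v(0.28)) ≈ (1.1760, 1.4864)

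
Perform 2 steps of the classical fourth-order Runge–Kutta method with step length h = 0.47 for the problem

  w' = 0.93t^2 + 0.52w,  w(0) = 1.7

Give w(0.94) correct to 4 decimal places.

3.0639

RK4: k1 = f(t_n, w_n); k2 = f(t_n + h/2, w_n + (h/2)·k1); k3 = f(t_n + h/2, w_n + (h/2)·k2); k4 = f(t_n + h, w_n + h·k3); w_{n+1} = w_n + (h/6)·(k1 + 2k2 + 2k3 + k4).
t=0.000000, w=1.700000:
  k1 = f(0.000000, 1.700000) = 0.884000
  k2 = f(0.235000, 1.907740) = 1.043384
  k3 = f(0.235000, 1.945195) = 1.062861
  k4 = f(0.470000, 2.199545) = 1.349200
  w ← 1.700000 + (0.47/6)·(k1 + 2k2 + 2k3 + k4) = 2.204912
t=0.470000, w=2.204912:
  k1 = f(0.470000, 2.204912) = 1.351991
  k2 = f(0.705000, 2.522630) = 1.774001
  k3 = f(0.705000, 2.621803) = 1.825571
  k4 = f(0.940000, 3.062931) = 2.414472
  w ← 2.204912 + (0.47/6)·(k1 + 2k2 + 2k3 + k4) = 3.063885
w(0.94) ≈ 3.0639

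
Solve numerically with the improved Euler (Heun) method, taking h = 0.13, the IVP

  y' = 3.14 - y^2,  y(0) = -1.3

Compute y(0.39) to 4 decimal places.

Heun: k1 = f(s_n, y_n); k2 = f(s_n + h, y_n + h·k1); y_{n+1} = y_n + (h/2)·(k1 + k2).
s=0.000000, y=-1.300000:
  k1 = f(0.000000, -1.300000) = 1.450000
  k2 = f(0.130000, -1.111500) = 1.904568
  y ← -1.300000 + (0.13/2)·(1.450000 + 1.904568) = -1.081953
s=0.130000, y=-1.081953:
  k1 = f(0.130000, -1.081953) = 1.969377
  k2 = f(0.260000, -0.825934) = 2.457833
  y ← -1.081953 + (0.13/2)·(1.969377 + 2.457833) = -0.794184
s=0.260000, y=-0.794184:
  k1 = f(0.260000, -0.794184) = 2.509271
  k2 = f(0.390000, -0.467979) = 2.920995
  y ← -0.794184 + (0.13/2)·(2.509271 + 2.920995) = -0.441217
y(0.39) ≈ -0.4412

-0.4412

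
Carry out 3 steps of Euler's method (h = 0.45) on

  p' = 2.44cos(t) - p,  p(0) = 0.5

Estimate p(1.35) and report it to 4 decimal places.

Euler: p_{n+1} = p_n + h·f(t_n, p_n).
t=0.000000, p=0.500000: f=1.940000 → p ← 0.500000 + 0.45·1.940000 = 1.373000
t=0.450000, p=1.373000: f=0.824091 → p ← 1.373000 + 0.45·0.824091 = 1.743841
t=0.900000, p=1.743841: f=-0.227113 → p ← 1.743841 + 0.45·(-0.227113) = 1.641640
p(1.35) ≈ 1.6416

1.6416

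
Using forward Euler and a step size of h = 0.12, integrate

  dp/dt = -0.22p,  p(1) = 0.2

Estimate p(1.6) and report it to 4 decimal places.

Euler: p_{n+1} = p_n + h·f(t_n, p_n).
t=1.000000, p=0.200000: f=-0.044000 → p ← 0.200000 + 0.12·(-0.044000) = 0.194720
t=1.120000, p=0.194720: f=-0.042838 → p ← 0.194720 + 0.12·(-0.042838) = 0.189579
t=1.240000, p=0.189579: f=-0.041707 → p ← 0.189579 + 0.12·(-0.041707) = 0.184574
t=1.360000, p=0.184574: f=-0.040606 → p ← 0.184574 + 0.12·(-0.040606) = 0.179702
t=1.480000, p=0.179702: f=-0.039534 → p ← 0.179702 + 0.12·(-0.039534) = 0.174958
p(1.6) ≈ 0.1750

0.1750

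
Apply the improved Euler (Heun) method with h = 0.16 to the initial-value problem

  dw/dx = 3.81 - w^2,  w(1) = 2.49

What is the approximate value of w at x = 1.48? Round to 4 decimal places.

Heun: k1 = f(x_n, w_n); k2 = f(x_n + h, w_n + h·k1); w_{n+1} = w_n + (h/2)·(k1 + k2).
x=1.000000, w=2.490000:
  k1 = f(1.000000, 2.490000) = -2.390100
  k2 = f(1.160000, 2.107584) = -0.631910
  w ← 2.490000 + (0.16/2)·(-2.390100 + (-0.631910)) = 2.248239
x=1.160000, w=2.248239:
  k1 = f(1.160000, 2.248239) = -1.244579
  k2 = f(1.320000, 2.049106) = -0.388837
  w ← 2.248239 + (0.16/2)·(-1.244579 + (-0.388837)) = 2.117566
x=1.320000, w=2.117566:
  k1 = f(1.320000, 2.117566) = -0.674085
  k2 = f(1.480000, 2.009712) = -0.228943
  w ← 2.117566 + (0.16/2)·(-0.674085 + (-0.228943)) = 2.045324
w(1.48) ≈ 2.0453

2.0453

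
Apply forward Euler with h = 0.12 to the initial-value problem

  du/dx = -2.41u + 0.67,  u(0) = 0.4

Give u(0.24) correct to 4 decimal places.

Euler: u_{n+1} = u_n + h·f(x_n, u_n).
x=0.000000, u=0.400000: f=-0.294000 → u ← 0.400000 + 0.12·(-0.294000) = 0.364720
x=0.120000, u=0.364720: f=-0.208975 → u ← 0.364720 + 0.12·(-0.208975) = 0.339643
u(0.24) ≈ 0.3396

0.3396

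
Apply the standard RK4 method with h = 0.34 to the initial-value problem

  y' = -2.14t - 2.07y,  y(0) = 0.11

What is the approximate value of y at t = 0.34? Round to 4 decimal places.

RK4: k1 = f(t_n, y_n); k2 = f(t_n + h/2, y_n + (h/2)·k1); k3 = f(t_n + h/2, y_n + (h/2)·k2); k4 = f(t_n + h, y_n + h·k3); y_{n+1} = y_n + (h/6)·(k1 + 2k2 + 2k3 + k4).
t=0.000000, y=0.110000:
  k1 = f(0.000000, 0.110000) = -0.227700
  k2 = f(0.170000, 0.071291) = -0.511372
  k3 = f(0.170000, 0.023067) = -0.411548
  k4 = f(0.340000, -0.029926) = -0.665652
  y ← 0.110000 + (0.34/6)·(k1 + 2k2 + 2k3 + k4) = -0.045221
y(0.34) ≈ -0.0452

-0.0452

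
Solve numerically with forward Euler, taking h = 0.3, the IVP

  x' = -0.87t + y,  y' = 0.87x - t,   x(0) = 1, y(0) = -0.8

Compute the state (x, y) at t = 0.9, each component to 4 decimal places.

Euler on (x,y): x_{n+1} = x_n + h·x', y_{n+1} = y_n + h·y'.
0.000000: (1.000000, -0.800000); f=(-0.800000, 0.870000) → (0.760000, -0.539000)
0.300000: (0.760000, -0.539000); f=(-0.800000, 0.361200) → (0.520000, -0.430640)
0.600000: (0.520000, -0.430640); f=(-0.952640, -0.147600) → (0.234208, -0.474920)
(x(0.9), y(0.9)) ≈ (0.2342, -0.4749)

0.2342, -0.4749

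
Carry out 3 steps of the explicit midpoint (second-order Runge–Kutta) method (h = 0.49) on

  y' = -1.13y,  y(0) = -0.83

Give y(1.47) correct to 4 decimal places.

-0.1789

Midpoint: k1 = f(x_n, y_n); k2 = f(x_n + h/2, y_n + (h/2)·k1); y_{n+1} = y_n + h·k2.
x=0.000000, y=-0.830000:
  k1 = f(0.000000, -0.830000) = 0.937900
  k2 = f(0.245000, -0.600214) = 0.678242
  y ← -0.830000 + 0.49·0.678242 = -0.497661
x=0.490000, y=-0.497661:
  k1 = f(0.490000, -0.497661) = 0.562357
  k2 = f(0.735000, -0.359884) = 0.406669
  y ← -0.497661 + 0.49·0.406669 = -0.298394
x=0.980000, y=-0.298394:
  k1 = f(0.980000, -0.298394) = 0.337185
  k2 = f(1.225000, -0.215783) = 0.243835
  y ← -0.298394 + 0.49·0.243835 = -0.178914
y(1.47) ≈ -0.1789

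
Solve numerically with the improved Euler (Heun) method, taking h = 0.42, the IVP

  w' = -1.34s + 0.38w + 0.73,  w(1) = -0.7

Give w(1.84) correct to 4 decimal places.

Heun: k1 = f(s_n, w_n); k2 = f(s_n + h, w_n + h·k1); w_{n+1} = w_n + (h/2)·(k1 + k2).
s=1.000000, w=-0.700000:
  k1 = f(1.000000, -0.700000) = -0.876000
  k2 = f(1.420000, -1.067920) = -1.578610
  w ← -0.700000 + (0.42/2)·(-0.876000 + (-1.578610)) = -1.215468
s=1.420000, w=-1.215468:
  k1 = f(1.420000, -1.215468) = -1.634678
  k2 = f(1.840000, -1.902033) = -2.458372
  w ← -1.215468 + (0.42/2)·(-1.634678 + (-2.458372)) = -2.075009
w(1.84) ≈ -2.0750

-2.0750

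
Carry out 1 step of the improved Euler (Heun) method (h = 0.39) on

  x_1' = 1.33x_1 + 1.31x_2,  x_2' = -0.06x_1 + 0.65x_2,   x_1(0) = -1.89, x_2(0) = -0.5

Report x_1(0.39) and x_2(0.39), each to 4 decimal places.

-3.4674, -0.5785

Heun on (x_1,x_2): k1 = f(t_n, state_n); k2 = f(t_n + h, state_n + h·k1); state_{n+1} = state_n + (h/2)·(k1 + k2).
0.000000: (-1.890000, -0.500000)
  k1 = (-3.168700, -0.211600)
  predictor → (-3.125793, -0.582524)
  k2 = (-4.920411, -0.191093)
  → (-3.467377, -0.578525)
(x_1(0.39), x_2(0.39)) ≈ (-3.4674, -0.5785)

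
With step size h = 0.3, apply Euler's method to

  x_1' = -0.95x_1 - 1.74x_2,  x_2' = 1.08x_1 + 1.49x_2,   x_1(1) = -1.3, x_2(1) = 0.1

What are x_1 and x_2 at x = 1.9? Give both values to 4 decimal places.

Euler on (x_1,x_2): x_1_{n+1} = x_1_n + h·x_1', x_2_{n+1} = x_2_n + h·x_2'.
1.000000: (-1.300000, 0.100000); f=(1.061000, -1.255000) → (-0.981700, -0.276500)
1.300000: (-0.981700, -0.276500); f=(1.413725, -1.472221) → (-0.557583, -0.718166)
1.600000: (-0.557583, -0.718166); f=(1.779313, -1.672257) → (-0.023789, -1.219843)
(x_1(1.9), x_2(1.9)) ≈ (-0.0238, -1.2198)

-0.0238, -1.2198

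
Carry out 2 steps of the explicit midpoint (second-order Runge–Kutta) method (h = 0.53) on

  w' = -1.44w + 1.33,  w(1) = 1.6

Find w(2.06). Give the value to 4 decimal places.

1.1122

Midpoint: k1 = f(x_n, w_n); k2 = f(x_n + h/2, w_n + (h/2)·k1); w_{n+1} = w_n + h·k2.
x=1.000000, w=1.600000:
  k1 = f(1.000000, 1.600000) = -0.974000
  k2 = f(1.265000, 1.341890) = -0.602322
  w ← 1.600000 + 0.53·(-0.602322) = 1.280770
x=1.530000, w=1.280770:
  k1 = f(1.530000, 1.280770) = -0.514308
  k2 = f(1.795000, 1.144478) = -0.318048
  w ← 1.280770 + 0.53·(-0.318048) = 1.112204
w(2.06) ≈ 1.1122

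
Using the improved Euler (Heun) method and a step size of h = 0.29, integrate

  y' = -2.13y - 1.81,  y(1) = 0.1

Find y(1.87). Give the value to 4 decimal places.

Heun: k1 = f(s_n, y_n); k2 = f(s_n + h, y_n + h·k1); y_{n+1} = y_n + (h/2)·(k1 + k2).
s=1.000000, y=0.100000:
  k1 = f(1.000000, 0.100000) = -2.023000
  k2 = f(1.290000, -0.486670) = -0.773393
  y ← 0.100000 + (0.29/2)·(-2.023000 + (-0.773393)) = -0.305477
s=1.290000, y=-0.305477:
  k1 = f(1.290000, -0.305477) = -1.159334
  k2 = f(1.580000, -0.641684) = -0.443213
  y ← -0.305477 + (0.29/2)·(-1.159334 + (-0.443213)) = -0.537846
s=1.580000, y=-0.537846:
  k1 = f(1.580000, -0.537846) = -0.664387
  k2 = f(1.870000, -0.730519) = -0.253995
  y ← -0.537846 + (0.29/2)·(-0.664387 + (-0.253995)) = -0.671012
y(1.87) ≈ -0.6710

-0.6710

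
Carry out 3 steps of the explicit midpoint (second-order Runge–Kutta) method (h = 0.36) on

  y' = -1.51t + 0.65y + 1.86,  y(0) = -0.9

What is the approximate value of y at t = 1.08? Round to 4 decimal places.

-0.0147

Midpoint: k1 = f(t_n, y_n); k2 = f(t_n + h/2, y_n + (h/2)·k1); y_{n+1} = y_n + h·k2.
t=0.000000, y=-0.900000:
  k1 = f(0.000000, -0.900000) = 1.275000
  k2 = f(0.180000, -0.670500) = 1.152375
  y ← -0.900000 + 0.36·1.152375 = -0.485145
t=0.360000, y=-0.485145:
  k1 = f(0.360000, -0.485145) = 1.001056
  k2 = f(0.540000, -0.304955) = 0.846379
  y ← -0.485145 + 0.36·0.846379 = -0.180448
t=0.720000, y=-0.180448:
  k1 = f(0.720000, -0.180448) = 0.655508
  k2 = f(0.900000, -0.062457) = 0.460403
  y ← -0.180448 + 0.36·0.460403 = -0.014703
y(1.08) ≈ -0.0147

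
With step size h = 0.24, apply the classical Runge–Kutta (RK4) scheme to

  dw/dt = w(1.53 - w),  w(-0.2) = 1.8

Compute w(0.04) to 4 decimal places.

RK4: k1 = f(t_n, w_n); k2 = f(t_n + h/2, w_n + (h/2)·k1); k3 = f(t_n + h/2, w_n + (h/2)·k2); k4 = f(t_n + h, w_n + h·k3); w_{n+1} = w_n + (h/6)·(k1 + 2k2 + 2k3 + k4).
t=-0.200000, w=1.800000:
  k1 = f(-0.200000, 1.800000) = -0.486000
  k2 = f(-0.080000, 1.741680) = -0.368679
  k3 = f(-0.080000, 1.755759) = -0.396377
  k4 = f(0.040000, 1.704869) = -0.298129
  w ← 1.800000 + (0.24/6)·(k1 + 2k2 + 2k3 + k4) = 1.707430
w(0.04) ≈ 1.7074

1.7074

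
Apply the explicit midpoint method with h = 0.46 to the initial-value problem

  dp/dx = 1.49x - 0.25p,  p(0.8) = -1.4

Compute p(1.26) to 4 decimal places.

Midpoint: k1 = f(x_n, p_n); k2 = f(x_n + h/2, p_n + (h/2)·k1); p_{n+1} = p_n + h·k2.
x=0.800000, p=-1.400000:
  k1 = f(0.800000, -1.400000) = 1.542000
  k2 = f(1.030000, -1.045340) = 1.796035
  p ← -1.400000 + 0.46·1.796035 = -0.573824
p(1.26) ≈ -0.5738

-0.5738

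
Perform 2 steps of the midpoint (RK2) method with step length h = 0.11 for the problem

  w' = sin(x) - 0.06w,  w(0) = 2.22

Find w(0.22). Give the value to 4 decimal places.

2.2149

Midpoint: k1 = f(x_n, w_n); k2 = f(x_n + h/2, w_n + (h/2)·k1); w_{n+1} = w_n + h·k2.
x=0.000000, w=2.220000:
  k1 = f(0.000000, 2.220000) = -0.133200
  k2 = f(0.055000, 2.212674) = -0.077788
  w ← 2.220000 + 0.11·(-0.077788) = 2.211443
x=0.110000, w=2.211443:
  k1 = f(0.110000, 2.211443) = -0.022908
  k2 = f(0.165000, 2.210183) = 0.031641
  w ← 2.211443 + 0.11·0.031641 = 2.214924
w(0.22) ≈ 2.2149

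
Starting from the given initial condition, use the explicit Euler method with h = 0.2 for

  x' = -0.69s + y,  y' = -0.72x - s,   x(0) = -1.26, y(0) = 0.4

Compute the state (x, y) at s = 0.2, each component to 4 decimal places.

Euler on (x,y): x_{n+1} = x_n + h·x', y_{n+1} = y_n + h·y'.
0.000000: (-1.260000, 0.400000); f=(0.400000, 0.907200) → (-1.180000, 0.581440)
(x(0.2), y(0.2)) ≈ (-1.1800, 0.5814)

-1.1800, 0.5814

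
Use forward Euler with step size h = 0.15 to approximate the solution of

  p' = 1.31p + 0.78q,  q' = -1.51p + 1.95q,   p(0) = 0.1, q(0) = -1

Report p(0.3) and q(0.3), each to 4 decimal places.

Euler on (p,q): p_{n+1} = p_n + h·p', q_{n+1} = q_n + h·q'.
0.000000: (0.100000, -1.000000); f=(-0.649000, -2.101000) → (0.002650, -1.315150)
0.150000: (0.002650, -1.315150); f=(-1.022345, -2.568544) → (-0.150702, -1.700432)
(p(0.3), q(0.3)) ≈ (-0.1507, -1.7004)

-0.1507, -1.7004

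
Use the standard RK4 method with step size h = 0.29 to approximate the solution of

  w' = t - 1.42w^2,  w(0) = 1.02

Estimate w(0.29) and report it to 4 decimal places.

0.7526

RK4: k1 = f(t_n, w_n); k2 = f(t_n + h/2, w_n + (h/2)·k1); k3 = f(t_n + h/2, w_n + (h/2)·k2); k4 = f(t_n + h, w_n + h·k3); w_{n+1} = w_n + (h/6)·(k1 + 2k2 + 2k3 + k4).
t=0.000000, w=1.020000:
  k1 = f(0.000000, 1.020000) = -1.477368
  k2 = f(0.145000, 0.805782) = -0.776983
  k3 = f(0.145000, 0.907337) = -1.024031
  k4 = f(0.290000, 0.723031) = -0.452339
  w ← 1.020000 + (0.29/6)·(k1 + 2k2 + 2k3 + k4) = 0.752633
w(0.29) ≈ 0.7526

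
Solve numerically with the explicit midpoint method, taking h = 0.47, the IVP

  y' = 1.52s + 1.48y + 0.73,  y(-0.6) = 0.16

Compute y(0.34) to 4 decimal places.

1.2077

Midpoint: k1 = f(s_n, y_n); k2 = f(s_n + h/2, y_n + (h/2)·k1); y_{n+1} = y_n + h·k2.
s=-0.600000, y=0.160000:
  k1 = f(-0.600000, 0.160000) = 0.054800
  k2 = f(-0.365000, 0.172878) = 0.431059
  y ← 0.160000 + 0.47·0.431059 = 0.362598
s=-0.130000, y=0.362598:
  k1 = f(-0.130000, 0.362598) = 1.069045
  k2 = f(0.105000, 0.613823) = 1.798059
  y ← 0.362598 + 0.47·1.798059 = 1.207686
y(0.34) ≈ 1.2077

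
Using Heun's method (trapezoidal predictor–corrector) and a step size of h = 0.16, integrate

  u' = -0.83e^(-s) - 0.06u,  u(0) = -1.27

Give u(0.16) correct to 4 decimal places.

Heun: k1 = f(s_n, u_n); k2 = f(s_n + h, u_n + h·k1); u_{n+1} = u_n + (h/2)·(k1 + k2).
s=0.000000, u=-1.270000:
  k1 = f(0.000000, -1.270000) = -0.753800
  k2 = f(0.160000, -1.390608) = -0.623843
  u ← -1.270000 + (0.16/2)·(-0.753800 + (-0.623843)) = -1.380211
u(0.16) ≈ -1.3802

-1.3802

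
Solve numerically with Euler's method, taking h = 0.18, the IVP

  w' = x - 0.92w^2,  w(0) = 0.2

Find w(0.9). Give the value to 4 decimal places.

Euler: w_{n+1} = w_n + h·f(x_n, w_n).
x=0.000000, w=0.200000: f=-0.036800 → w ← 0.200000 + 0.18·(-0.036800) = 0.193376
x=0.180000, w=0.193376: f=0.145597 → w ← 0.193376 + 0.18·0.145597 = 0.219584
x=0.360000, w=0.219584: f=0.315640 → w ← 0.219584 + 0.18·0.315640 = 0.276399
x=0.540000, w=0.276399: f=0.469715 → w ← 0.276399 + 0.18·0.469715 = 0.360948
x=0.720000, w=0.360948: f=0.600140 → w ← 0.360948 + 0.18·0.600140 = 0.468973
w(0.9) ≈ 0.4690

0.4690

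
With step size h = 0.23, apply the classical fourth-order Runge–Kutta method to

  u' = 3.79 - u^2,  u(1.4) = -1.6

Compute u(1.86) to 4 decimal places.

-0.5098

RK4: k1 = f(s_n, u_n); k2 = f(s_n + h/2, u_n + (h/2)·k1); k3 = f(s_n + h/2, u_n + (h/2)·k2); k4 = f(s_n + h, u_n + h·k3); u_{n+1} = u_n + (h/6)·(k1 + 2k2 + 2k3 + k4).
s=1.400000, u=-1.600000:
  k1 = f(1.400000, -1.600000) = 1.230000
  k2 = f(1.515000, -1.458550) = 1.662632
  k3 = f(1.515000, -1.408797) = 1.805290
  k4 = f(1.630000, -1.184783) = 2.386289
  u ← -1.600000 + (0.23/6)·(k1 + 2k2 + 2k3 + k4) = -1.195502
s=1.630000, u=-1.195502:
  k1 = f(1.630000, -1.195502) = 2.360776
  k2 = f(1.745000, -0.924012) = 2.936201
  k3 = f(1.745000, -0.857838) = 3.054113
  k4 = f(1.860000, -0.493056) = 3.546896
  u ← -1.195502 + (0.23/6)·(k1 + 2k2 + 2k3 + k4) = -0.509783
u(1.86) ≈ -0.5098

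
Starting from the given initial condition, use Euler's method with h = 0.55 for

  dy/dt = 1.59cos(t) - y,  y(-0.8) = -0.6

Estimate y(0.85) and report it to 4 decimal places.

1.2854

Euler: y_{n+1} = y_n + h·f(t_n, y_n).
t=-0.800000, y=-0.600000: f=1.707764 → y ← -0.600000 + 0.55·1.707764 = 0.339270
t=-0.250000, y=0.339270: f=1.201301 → y ← 0.339270 + 0.55·1.201301 = 0.999985
t=0.300000, y=0.999985: f=0.519000 → y ← 0.999985 + 0.55·0.519000 = 1.285435
y(0.85) ≈ 1.2854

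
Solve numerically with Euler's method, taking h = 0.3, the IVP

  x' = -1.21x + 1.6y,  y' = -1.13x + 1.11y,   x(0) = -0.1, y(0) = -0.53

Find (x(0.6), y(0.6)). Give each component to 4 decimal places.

Euler on (x,y): x_{n+1} = x_n + h·x', y_{n+1} = y_n + h·y'.
0.000000: (-0.100000, -0.530000); f=(-0.727000, -0.475300) → (-0.318100, -0.672590)
0.300000: (-0.318100, -0.672590); f=(-0.691243, -0.387122) → (-0.525473, -0.788727)
(x(0.6), y(0.6)) ≈ (-0.5255, -0.7887)

-0.5255, -0.7887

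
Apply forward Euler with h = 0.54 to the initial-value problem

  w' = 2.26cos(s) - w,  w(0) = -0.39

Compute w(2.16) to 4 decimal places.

Euler: w_{n+1} = w_n + h·f(s_n, w_n).
s=0.000000, w=-0.390000: f=2.650000 → w ← -0.390000 + 0.54·2.650000 = 1.041000
s=0.540000, w=1.041000: f=0.897422 → w ← 1.041000 + 0.54·0.897422 = 1.525608
s=1.080000, w=1.525608: f=-0.460406 → w ← 1.525608 + 0.54·(-0.460406) = 1.276989
s=1.620000, w=1.276989: f=-1.388144 → w ← 1.276989 + 0.54·(-1.388144) = 0.527391
w(2.16) ≈ 0.5274

0.5274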